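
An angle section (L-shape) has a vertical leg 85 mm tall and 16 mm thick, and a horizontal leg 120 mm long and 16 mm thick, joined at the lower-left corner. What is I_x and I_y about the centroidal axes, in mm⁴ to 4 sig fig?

I_x ≈ 1.745 × 10⁶ mm⁴, I_y ≈ 4.223 × 10⁶ mm⁴

Decompose the section into non-overlapping parts with the origin at the bottom-left of its bounding rectangle.
Vertical leg: 16 × 85, A = 1 360 mm², y = 42.5 mm, Ī = 818 833 mm⁴.
Horizontal leg (remainder): 104 × 16, A = 1 664 mm², y = 8 mm, Ī = 35498.7 mm⁴.
Centroid: ȳ = ΣA·y / ΣA = 23.5159 mm.
Transfer each piece to the centroidal x-axis using Ī + A·d² with d = y − 23.5159:
  vertical leg: d = 18.9841 mm → contributes +1 308 973 mm⁴
  horizontal leg (remainder): d = -15.5159 mm → contributes +436 094 mm⁴
Total I = 1 745 067 mm⁴.
For the y-axis: x̄ = 41.0159 mm.
Repeating about the centroidal y-axis gives I_y = 4 222 927 mm⁴.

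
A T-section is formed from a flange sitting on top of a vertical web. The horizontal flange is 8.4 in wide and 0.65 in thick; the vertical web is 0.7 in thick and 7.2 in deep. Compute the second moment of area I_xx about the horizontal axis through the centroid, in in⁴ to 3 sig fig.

I_xx ≈ 62.3 in⁴

Decompose the section into non-overlapping parts with the origin at the bottom-left of its bounding rectangle.
Flange: 8.4 × 0.65, A = 5.46 in², y = 7.525 in, Ī = 0.19224 in⁴.
Web: 0.7 × 7.2, A = 5.04 in², y = 3.6 in, Ī = 21.773 in⁴.
Centroid: ȳ = ΣA·y / ΣA = 5.641 in.
Transfer each piece to the horizontal axis through the centroid using Ī + A·d² with d = y − 5.641:
  flange: d = 1.884 in → contributes +19.572 in⁴
  web: d = -2.041 in → contributes +42.768 in⁴
Total I = 62.34 in⁴.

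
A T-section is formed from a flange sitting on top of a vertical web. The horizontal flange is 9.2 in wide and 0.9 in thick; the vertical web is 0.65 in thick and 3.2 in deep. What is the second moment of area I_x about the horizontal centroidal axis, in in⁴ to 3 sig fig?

Split into non-overlapping primitives; take the origin at the lower-left of the bounding box.
Flange: 9.2 × 0.9, A = 8.28 in², y = 3.65 in, Ī = 0.5589 in⁴.
Web: 0.65 × 3.2, A = 2.08 in², y = 1.6 in, Ī = 1.7749 in⁴.
Centroid: ȳ = ΣA·y / ΣA = 3.2384 in.
Transfer each piece to the horizontal centroidal axis using Ī + A·d² with d = y − 3.2384:
  flange: d = 0.41158 in → contributes +1.9615 in⁴
  web: d = -1.6384 in → contributes +7.3585 in⁴
Total I = 9.32 in⁴.

I_x ≈ 9.32 in⁴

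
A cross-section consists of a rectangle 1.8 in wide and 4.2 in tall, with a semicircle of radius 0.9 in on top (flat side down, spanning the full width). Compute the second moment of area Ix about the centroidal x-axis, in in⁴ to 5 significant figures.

Ix ≈ 17.894 in⁴

Decompose the section into non-overlapping parts with the origin at the bottom-left of its bounding rectangle.
Rectangular body: 1.8 × 4.2, A = 7.56 in², y = 2.1 in, Ī = 11.1132 in⁴.
Semicircular cap: semicircle r = 0.9, A = 1.272345 in², y = 4.581972 in, Ī = 0.07201154 in⁴.
Centroid: ȳ = ΣA·y / ΣA = 2.457541 in.
Transfer each piece to the centroidal x-axis using Ī + A·d² with d = y − 2.457541:
  rectangular body: d = -0.3575409 in → contributes +12.07964 in⁴
  semicircular cap: d = 2.124431 in → contributes +5.814368 in⁴
Total I = 17.894 in⁴.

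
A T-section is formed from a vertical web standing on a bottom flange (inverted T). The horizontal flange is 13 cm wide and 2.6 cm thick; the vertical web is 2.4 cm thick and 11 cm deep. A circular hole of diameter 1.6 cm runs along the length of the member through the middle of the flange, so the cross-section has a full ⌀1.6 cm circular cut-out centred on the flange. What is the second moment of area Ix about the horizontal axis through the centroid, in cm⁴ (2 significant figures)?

Ix ≈ 950 cm⁴

Treat the section as a set of non-overlapping primitives; coordinates are from the bounding-box lower-left.
Flange: 13 × 2.6, A = 33.8 cm², y = 1.3 cm, Ī = 19.04 cm⁴.
Web: 2.4 × 11, A = 26.4 cm², y = 8.1 cm, Ī = 266.2 cm⁴.
Hole (subtracted): ⌀1.6, A = 2.011 cm², y = 1.3 cm, Ī = 0.3217 cm⁴.
Centroid: ȳ = ΣA·y / ΣA = 4.385 cm.
Transfer each piece to the horizontal axis through the centroid using Ī + A·d² with d = y − 4.385:
  flange: d = -3.085 cm → contributes +340.7 cm⁴
  web: d = 3.715 cm → contributes +630.5 cm⁴
  hole: d = -3.085 cm → contributes −19.46 cm⁴
Total I = 951.8 cm⁴.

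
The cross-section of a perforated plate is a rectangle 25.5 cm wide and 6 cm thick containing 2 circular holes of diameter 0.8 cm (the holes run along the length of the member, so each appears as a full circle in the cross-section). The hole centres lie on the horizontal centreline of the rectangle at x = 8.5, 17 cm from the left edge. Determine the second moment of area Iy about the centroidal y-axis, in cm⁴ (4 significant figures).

Iy ≈ 8272 cm⁴

Split into non-overlapping primitives; take the origin at the lower-left of the bounding box.
Plate: 25.5 × 6, A = 153 cm², x = 12.75 cm, Ī = 8290.69 cm⁴.
Hole 1 (subtracted): ⌀0.8, A = 0.502655 cm², x = 8.5 cm, Ī = 0.0201062 cm⁴.
Hole 2 (subtracted): ⌀0.8, A = 0.502655 cm², x = 17 cm, Ī = 0.0201062 cm⁴.
By symmetry the centroid is at mid-width, x̄ = 12.75 cm.
Transfer each piece to the centroidal y-axis using Ī + A·d² with d = x − 12.75:
  plate: d = 0 cm → contributes +8290.69 cm⁴
  hole 1: d = -4.25 cm → contributes −9.09931 cm⁴
  hole 2: d = 4.25 cm → contributes −9.09931 cm⁴
Total I = 8272.49 cm⁴.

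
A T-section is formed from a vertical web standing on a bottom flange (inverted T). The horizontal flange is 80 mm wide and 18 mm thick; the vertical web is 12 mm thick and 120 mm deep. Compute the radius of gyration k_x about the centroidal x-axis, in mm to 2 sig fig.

k_x ≈ 42 mm

Decompose the section into non-overlapping parts with the origin at the bottom-left of its bounding rectangle.
Flange: 80 × 18, A = 1 440 mm², y = 9 mm, Ī = 38 880 mm⁴.
Web: 12 × 120, A = 1 440 mm², y = 78 mm, Ī = 1 728 000 mm⁴.
Centroid: ȳ = ΣA·y / ΣA = 43.5 mm.
Transfer each piece to the centroidal x-axis using Ī + A·d² with d = y − 43.5:
  flange: d = -34.5 mm → contributes +1 752 840 mm⁴
  web: d = 34.5 mm → contributes +3 441 960 mm⁴
Total I = 5 194 800 mm⁴.
Radius of gyration: k = √(I/A) = √(5 194 800 / 2 880) = 42.47 mm.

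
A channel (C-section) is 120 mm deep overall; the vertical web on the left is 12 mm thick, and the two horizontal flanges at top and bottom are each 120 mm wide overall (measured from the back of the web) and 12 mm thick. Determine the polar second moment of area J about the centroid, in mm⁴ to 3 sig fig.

J ≈ 1.52 × 10⁷ mm⁴

Decompose the section into non-overlapping parts with the origin at the bottom-left of its bounding rectangle.
Web: 12 × 120, A = 1 440 mm², y = 60 mm, Ī = 1 728 000 mm⁴.
Top flange (beyond web): 108 × 12, A = 1 296 mm², y = 114 mm, Ī = 15 552 mm⁴.
Bottom flange (beyond web): 108 × 12, A = 1 296 mm², y = 6 mm, Ī = 15 552 mm⁴.
By symmetry the centroid is at mid-height, ȳ = 60 mm.
Transfer each piece to the centroidal x-axis using Ī + A·d² with d = y − 60:
  web: d = 0 mm → contributes +1 728 000 mm⁴
  top flange (beyond web): d = 54 mm → contributes +3 794 688 mm⁴
  bottom flange (beyond web): d = -54 mm → contributes +3 794 688 mm⁴
Total I = 9 317 376 mm⁴.
For the y-axis: x̄ = 44.571 mm.
Repeating about the centroidal y-axis gives I_y = 5 869 275 mm⁴.
Polar second moment: J = I_x + I_y = 15 186 651 mm⁴.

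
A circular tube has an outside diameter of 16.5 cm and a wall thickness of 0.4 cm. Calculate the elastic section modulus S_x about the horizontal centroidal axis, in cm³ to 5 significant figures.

S_x ≈ 79.508 cm³

Split into non-overlapping primitives; take the origin at the lower-left of the bounding box.
Outer circle: ⌀16.5, A = 213.8246 cm², y = 8.25 cm, Ī = 3638.36 cm⁴.
Bore (subtracted): ⌀15.7, A = 193.5928 cm², y = 8.25 cm, Ī = 2982.418 cm⁴.
By symmetry the centroid is at mid-height, ȳ = 8.25 cm.
All pieces are centred on the horizontal centroidal axis, so I = ΣĪ (holes subtracted) = 655.9421 cm⁴.
Extreme fibre distance c = 8.25 cm; S = I/c = 79.50813 cm³.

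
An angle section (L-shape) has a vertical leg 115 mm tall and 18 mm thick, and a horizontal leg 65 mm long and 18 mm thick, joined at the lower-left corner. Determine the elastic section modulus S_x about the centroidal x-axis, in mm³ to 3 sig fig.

S_x ≈ 5.19 × 10⁴ mm³

Decompose the section into non-overlapping parts with the origin at the bottom-left of its bounding rectangle.
Vertical leg: 18 × 115, A = 2 070 mm², y = 57.5 mm, Ī = 2 281 313 mm⁴.
Horizontal leg (remainder): 47 × 18, A = 846 mm², y = 9 mm, Ī = 22 842 mm⁴.
Centroid: ȳ = ΣA·y / ΣA = 43.429 mm.
Transfer each piece to the centroidal x-axis using Ī + A·d² with d = y − 43.429:
  vertical leg: d = 14.071 mm → contributes +2 691 157 mm⁴
  horizontal leg (remainder): d = -34.429 mm → contributes +1 025 654 mm⁴
Total I = 3 716 811 mm⁴.
Extreme fibre distance c = 71.571 mm; S = I/c = 51 932 mm³.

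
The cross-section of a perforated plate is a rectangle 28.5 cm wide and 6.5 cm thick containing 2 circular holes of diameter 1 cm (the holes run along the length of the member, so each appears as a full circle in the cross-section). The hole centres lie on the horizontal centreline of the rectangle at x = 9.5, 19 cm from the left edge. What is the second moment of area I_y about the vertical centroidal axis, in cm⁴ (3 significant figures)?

I_y ≈ 1.25 × 10⁴ cm⁴

Treat the section as a set of non-overlapping primitives; coordinates are from the bounding-box lower-left.
Plate: 28.5 × 6.5, A = 185.25 cm², x = 14.25 cm, Ī = 12 539 cm⁴.
Hole 1 (subtracted): ⌀1, A = 0.7854 cm², x = 9.5 cm, Ī = 0.049087 cm⁴.
Hole 2 (subtracted): ⌀1, A = 0.7854 cm², x = 19 cm, Ī = 0.049087 cm⁴.
By symmetry the centroid is at mid-width, x̄ = 14.25 cm.
Transfer each piece to the vertical centroidal axis using Ī + A·d² with d = x − 14.25:
  plate: d = 0 cm → contributes +12 539 cm⁴
  hole 1: d = -4.75 cm → contributes −17.77 cm⁴
  hole 2: d = 4.75 cm → contributes −17.77 cm⁴
Total I = 12 504 cm⁴.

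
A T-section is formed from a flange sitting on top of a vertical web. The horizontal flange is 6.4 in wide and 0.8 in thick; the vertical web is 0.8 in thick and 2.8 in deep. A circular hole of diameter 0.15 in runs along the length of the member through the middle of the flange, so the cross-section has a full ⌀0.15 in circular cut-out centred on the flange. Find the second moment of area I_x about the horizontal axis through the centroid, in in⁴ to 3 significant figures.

Break the section into simple shapes (no overlaps), measuring from the bottom-left corner of the bounding box.
Flange: 6.4 × 0.8, A = 5.12 in², y = 3.2 in, Ī = 0.27307 in⁴.
Web: 0.8 × 2.8, A = 2.24 in², y = 1.4 in, Ī = 1.4635 in⁴.
Hole (subtracted): ⌀0.15, A = 0.017671 in², y = 3.2 in, Ī = 0.00002485 in⁴.
Centroid: ȳ = ΣA·y / ΣA = 2.6509 in.
Transfer each piece to the horizontal axis through the centroid using Ī + A·d² with d = y − 2.6509:
  flange: d = 0.54914 in → contributes +1.8171 in⁴
  web: d = -1.2509 in → contributes +4.9683 in⁴
  hole: d = 0.54914 in → contributes −0.0053539 in⁴
Total I = 6.78 in⁴.

I_x ≈ 6.78 in⁴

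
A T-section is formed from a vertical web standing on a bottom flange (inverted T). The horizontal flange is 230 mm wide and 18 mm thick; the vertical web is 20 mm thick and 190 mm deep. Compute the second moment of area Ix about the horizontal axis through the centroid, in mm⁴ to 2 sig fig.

Decompose the section into non-overlapping parts with the origin at the bottom-left of its bounding rectangle.
Flange: 230 × 18, A = 4 140 mm², y = 9 mm, Ī = 111 780 mm⁴.
Web: 20 × 190, A = 3 800 mm², y = 113 mm, Ī = 11 431 667 mm⁴.
Centroid: ȳ = ΣA·y / ΣA = 58.77 mm.
Transfer each piece to the horizontal axis through the centroid using Ī + A·d² with d = y − 58.77:
  flange: d = -49.77 mm → contributes +10 368 139 mm⁴
  web: d = 54.23 mm → contributes +22 605 700 mm⁴
Total I = 32 973 839 mm⁴.

Ix ≈ 3.3 × 10⁷ mm⁴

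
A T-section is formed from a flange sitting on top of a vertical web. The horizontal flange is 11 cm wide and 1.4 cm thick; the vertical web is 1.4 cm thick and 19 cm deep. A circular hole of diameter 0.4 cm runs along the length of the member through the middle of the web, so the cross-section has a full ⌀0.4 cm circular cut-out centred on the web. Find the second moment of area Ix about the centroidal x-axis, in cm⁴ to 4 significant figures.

Split into non-overlapping primitives; take the origin at the lower-left of the bounding box.
Flange: 11 × 1.4, A = 15.4 cm², y = 19.7 cm, Ī = 2.51533 cm⁴.
Web: 1.4 × 19, A = 26.6 cm², y = 9.5 cm, Ī = 800.217 cm⁴.
Hole (subtracted): ⌀0.4, A = 0.125664 cm², y = 9.5 cm, Ī = 0.00125664 cm⁴.
Centroid: ȳ = ΣA·y / ΣA = 13.2512 cm.
Transfer each piece to the centroidal x-axis using Ī + A·d² with d = y − 13.2512:
  flange: d = 6.44878 cm → contributes +642.951 cm⁴
  web: d = -3.75122 cm → contributes +1174.52 cm⁴
  hole: d = -3.75122 cm → contributes −1.76956 cm⁴
Total I = 1815.7 cm⁴.

Ix ≈ 1816 cm⁴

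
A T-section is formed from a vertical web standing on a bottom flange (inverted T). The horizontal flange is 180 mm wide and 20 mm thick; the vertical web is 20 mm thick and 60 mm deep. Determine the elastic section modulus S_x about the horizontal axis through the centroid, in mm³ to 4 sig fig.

Decompose the section into non-overlapping parts with the origin at the bottom-left of its bounding rectangle.
Flange: 180 × 20, A = 3 600 mm², y = 10 mm, Ī = 120 000 mm⁴.
Web: 20 × 60, A = 1 200 mm², y = 50 mm, Ī = 360 000 mm⁴.
Centroid: ȳ = ΣA·y / ΣA = 20 mm.
Transfer each piece to the horizontal axis through the centroid using Ī + A·d² with d = y − 20:
  flange: d = -10 mm → contributes +480 000 mm⁴
  web: d = 30 mm → contributes +1 440 000 mm⁴
Total I = 1 920 000 mm⁴.
Extreme fibre distance c = 60 mm; S = I/c = 32 000 mm³.

S_x ≈ 3.200 × 10⁴ mm³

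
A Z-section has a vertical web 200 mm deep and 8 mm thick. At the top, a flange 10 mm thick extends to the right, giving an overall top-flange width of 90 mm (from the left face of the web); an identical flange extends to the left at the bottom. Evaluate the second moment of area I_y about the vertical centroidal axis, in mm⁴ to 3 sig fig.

I_y ≈ 4.25 × 10⁶ mm⁴

Split into non-overlapping primitives; take the origin at the lower-left of the bounding box.
Web: 8 × 200, A = 1 600 mm², x = 86 mm, Ī = 8533.3 mm⁴.
Top flange (beyond web): 82 × 10, A = 820 mm², x = 131 mm, Ī = 459 473 mm⁴.
Bottom flange (beyond web): 82 × 10, A = 820 mm², x = 41 mm, Ī = 459 473 mm⁴.
Centroid: x̄ = ΣA·x / ΣA = 86 mm.
Transfer each piece to the vertical centroidal axis using Ī + A·d² with d = x − 86:
  web: d = 0 mm → contributes +8533.3 mm⁴
  top flange (beyond web): d = 45 mm → contributes +2 119 973 mm⁴
  bottom flange (beyond web): d = -45 mm → contributes +2 119 973 mm⁴
Total I = 4 248 480 mm⁴.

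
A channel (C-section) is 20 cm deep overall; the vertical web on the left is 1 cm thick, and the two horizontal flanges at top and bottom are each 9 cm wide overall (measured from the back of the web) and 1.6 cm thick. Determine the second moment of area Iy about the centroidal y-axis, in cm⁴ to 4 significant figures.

Break the section into simple shapes (no overlaps), measuring from the bottom-left corner of the bounding box.
Web: 1 × 20, A = 20 cm², x = 0.5 cm, Ī = 1.66667 cm⁴.
Top flange (beyond web): 8 × 1.6, A = 12.8 cm², x = 5 cm, Ī = 68.2667 cm⁴.
Bottom flange (beyond web): 8 × 1.6, A = 12.8 cm², x = 5 cm, Ī = 68.2667 cm⁴.
Centroid: x̄ = ΣA·x / ΣA = 3.02632 cm.
Transfer each piece to the centroidal y-axis using Ī + A·d² with d = x − 3.02632:
  web: d = -2.52632 cm → contributes +129.312 cm⁴
  top flange (beyond web): d = 1.97368 cm → contributes +118.128 cm⁴
  bottom flange (beyond web): d = 1.97368 cm → contributes +118.128 cm⁴
Total I = 365.568 cm⁴.

Iy ≈ 365.6 cm⁴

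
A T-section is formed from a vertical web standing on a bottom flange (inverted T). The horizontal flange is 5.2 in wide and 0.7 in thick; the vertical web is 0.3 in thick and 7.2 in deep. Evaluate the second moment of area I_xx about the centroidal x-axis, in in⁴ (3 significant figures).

I_xx ≈ 30.6 in⁴

Decompose the section into non-overlapping parts with the origin at the bottom-left of its bounding rectangle.
Flange: 5.2 × 0.7, A = 3.64 in², y = 0.35 in, Ī = 0.14863 in⁴.
Web: 0.3 × 7.2, A = 2.16 in², y = 4.3 in, Ī = 9.3312 in⁴.
Centroid: ȳ = ΣA·y / ΣA = 1.821 in.
Transfer each piece to the centroidal x-axis using Ī + A·d² with d = y − 1.821:
  flange: d = -1.471 in → contributes +8.0254 in⁴
  web: d = 2.479 in → contributes +22.605 in⁴
Total I = 30.63 in⁴.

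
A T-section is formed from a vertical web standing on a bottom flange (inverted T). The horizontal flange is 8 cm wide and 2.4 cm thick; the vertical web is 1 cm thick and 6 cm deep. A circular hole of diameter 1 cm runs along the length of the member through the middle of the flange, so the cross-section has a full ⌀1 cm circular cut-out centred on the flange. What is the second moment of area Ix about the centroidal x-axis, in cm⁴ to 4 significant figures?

Ix ≈ 107.0 cm⁴

Break the section into simple shapes (no overlaps), measuring from the bottom-left corner of the bounding box.
Flange: 8 × 2.4, A = 19.2 cm², y = 1.2 cm, Ī = 9.216 cm⁴.
Web: 1 × 6, A = 6 cm², y = 5.4 cm, Ī = 18 cm⁴.
Hole (subtracted): ⌀1, A = 0.785398 cm², y = 1.2 cm, Ī = 0.0490874 cm⁴.
Centroid: ȳ = ΣA·y / ΣA = 2.23217 cm.
Transfer each piece to the centroidal x-axis using Ī + A·d² with d = y − 2.23217:
  flange: d = -1.03217 cm → contributes +29.6712 cm⁴
  web: d = 3.16783 cm → contributes +78.2109 cm⁴
  hole: d = -1.03217 cm → contributes −0.88583 cm⁴
Total I = 106.996 cm⁴.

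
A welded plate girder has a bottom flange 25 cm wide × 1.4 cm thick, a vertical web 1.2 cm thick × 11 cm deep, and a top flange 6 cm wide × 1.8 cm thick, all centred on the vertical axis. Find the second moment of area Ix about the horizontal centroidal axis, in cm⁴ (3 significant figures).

Ix ≈ 1560 cm⁴

Break the section into simple shapes (no overlaps), measuring from the bottom-left corner of the bounding box.
Bottom plate: 25 × 1.4, A = 35 cm², y = 0.7 cm, Ī = 5.7167 cm⁴.
Web plate: 1.2 × 11, A = 13.2 cm², y = 6.9 cm, Ī = 133.1 cm⁴.
Top plate: 6 × 1.8, A = 10.8 cm², y = 13.3 cm, Ī = 2.916 cm⁴.
Centroid: ȳ = ΣA·y / ΣA = 4.3936 cm.
Transfer each piece to the horizontal centroidal axis using Ī + A·d² with d = y − 4.3936:
  bottom plate: d = -3.6936 cm → contributes +483.2 cm⁴
  web plate: d = 2.5064 cm → contributes +216.03 cm⁴
  top plate: d = 8.9064 cm → contributes +859.62 cm⁴
Total I = 1558.8 cm⁴.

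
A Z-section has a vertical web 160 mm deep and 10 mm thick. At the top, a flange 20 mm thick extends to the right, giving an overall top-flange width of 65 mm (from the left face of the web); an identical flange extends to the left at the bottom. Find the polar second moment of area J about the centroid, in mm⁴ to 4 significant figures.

Split into non-overlapping primitives; take the origin at the lower-left of the bounding box.
Web: 10 × 160, A = 1 600 mm², y = 80 mm, Ī = 3 413 333 mm⁴.
Top flange (beyond web): 55 × 20, A = 1 100 mm², y = 150 mm, Ī = 36666.7 mm⁴.
Bottom flange (beyond web): 55 × 20, A = 1 100 mm², y = 10 mm, Ī = 36666.7 mm⁴.
Centroid: ȳ = ΣA·y / ΣA = 80 mm.
Transfer each piece to the centroidal x-axis using Ī + A·d² with d = y − 80:
  web: d = 0 mm → contributes +3 413 333 mm⁴
  top flange (beyond web): d = 70 mm → contributes +5 426 667 mm⁴
  bottom flange (beyond web): d = -70 mm → contributes +5 426 667 mm⁴
Total I = 14 266 667 mm⁴.
For the y-axis: x̄ = 60 mm.
Repeating about the centroidal y-axis gives I_y = 2 891 667 mm⁴.
Polar second moment: J = I_x + I_y = 17 158 333 mm⁴.

J ≈ 1.716 × 10⁷ mm⁴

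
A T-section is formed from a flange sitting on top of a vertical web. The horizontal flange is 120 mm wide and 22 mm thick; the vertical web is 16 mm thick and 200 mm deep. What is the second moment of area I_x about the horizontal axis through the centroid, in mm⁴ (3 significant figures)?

I_x ≈ 2.86 × 10⁷ mm⁴

Treat the section as a set of non-overlapping primitives; coordinates are from the bounding-box lower-left.
Flange: 120 × 22, A = 2 640 mm², y = 211 mm, Ī = 106 480 mm⁴.
Web: 16 × 200, A = 3 200 mm², y = 100 mm, Ī = 10 666 667 mm⁴.
Centroid: ȳ = ΣA·y / ΣA = 150.18 mm.
Transfer each piece to the horizontal axis through the centroid using Ī + A·d² with d = y − 150.18:
  flange: d = 60.822 mm → contributes +9 872 647 mm⁴
  web: d = -50.178 mm → contributes +18 723 754 mm⁴
Total I = 28 596 401 mm⁴.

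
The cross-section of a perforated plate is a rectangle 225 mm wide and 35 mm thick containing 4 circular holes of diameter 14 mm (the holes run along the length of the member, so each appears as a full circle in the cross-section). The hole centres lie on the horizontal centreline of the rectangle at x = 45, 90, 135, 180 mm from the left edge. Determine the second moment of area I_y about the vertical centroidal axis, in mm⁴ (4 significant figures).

I_y ≈ 3.166 × 10⁷ mm⁴

Break the section into simple shapes (no overlaps), measuring from the bottom-left corner of the bounding box.
Plate: 225 × 35, A = 7 875 mm², x = 112.5 mm, Ī = 33 222 656 mm⁴.
Hole 1 (subtracted): ⌀14, A = 153.938 mm², x = 45 mm, Ī = 1885.74 mm⁴.
Hole 2 (subtracted): ⌀14, A = 153.938 mm², x = 90 mm, Ī = 1885.74 mm⁴.
Hole 3 (subtracted): ⌀14, A = 153.938 mm², x = 135 mm, Ī = 1885.74 mm⁴.
Hole 4 (subtracted): ⌀14, A = 153.938 mm², x = 180 mm, Ī = 1885.74 mm⁴.
By symmetry the centroid is at mid-width, x̄ = 112.5 mm.
Transfer each piece to the vertical centroidal axis using Ī + A·d² with d = x − 112.5:
  plate: d = 0 mm → contributes +33 222 656 mm⁴
  hole 1: d = -67.5 mm → contributes −703 266 mm⁴
  hole 2: d = -22.5 mm → contributes −79816.9 mm⁴
  hole 3: d = 22.5 mm → contributes −79816.9 mm⁴
  hole 4: d = 67.5 mm → contributes −703 266 mm⁴
Total I = 31 656 491 mm⁴.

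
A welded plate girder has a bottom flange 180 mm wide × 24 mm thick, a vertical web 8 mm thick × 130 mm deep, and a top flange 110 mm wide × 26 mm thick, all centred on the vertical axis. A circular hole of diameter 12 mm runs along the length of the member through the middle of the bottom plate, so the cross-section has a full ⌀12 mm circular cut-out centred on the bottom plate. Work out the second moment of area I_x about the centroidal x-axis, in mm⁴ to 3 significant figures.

I_x ≈ 4.29 × 10⁷ mm⁴

Decompose the section into non-overlapping parts with the origin at the bottom-left of its bounding rectangle.
Bottom plate: 180 × 24, A = 4 320 mm², y = 12 mm, Ī = 207 360 mm⁴.
Web plate: 8 × 130, A = 1 040 mm², y = 89 mm, Ī = 1 464 667 mm⁴.
Top plate: 110 × 26, A = 2 860 mm², y = 167 mm, Ī = 161 113 mm⁴.
Hole (subtracted): ⌀12, A = 113.1 mm², y = 12 mm, Ī = 1017.9 mm⁴.
Centroid: ȳ = ΣA·y / ΣA = 76.56 mm.
Transfer each piece to the centroidal x-axis using Ī + A·d² with d = y − 76.56:
  bottom plate: d = -64.56 mm → contributes +18 212 980 mm⁴
  web plate: d = 12.44 mm → contributes +1 625 616 mm⁴
  top plate: d = 90.44 mm → contributes +23 554 283 mm⁴
  hole: d = -64.56 mm → contributes −472 404 mm⁴
Total I = 42 920 475 mm⁴.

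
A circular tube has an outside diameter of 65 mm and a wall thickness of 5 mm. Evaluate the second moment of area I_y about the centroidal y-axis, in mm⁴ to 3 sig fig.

Break the section into simple shapes (no overlaps), measuring from the bottom-left corner of the bounding box.
Outer circle: ⌀65, A = 3318.3 mm², x = 32.5 mm, Ī = 876 241 mm⁴.
Bore (subtracted): ⌀55, A = 2375.8 mm², x = 32.5 mm, Ī = 449 180 mm⁴.
By symmetry the centroid is at mid-width, x̄ = 32.5 mm.
All pieces are centred on the centroidal y-axis, so I = ΣĪ (holes subtracted) = 427 060 mm⁴.

I_y ≈ 4.27 × 10⁵ mm⁴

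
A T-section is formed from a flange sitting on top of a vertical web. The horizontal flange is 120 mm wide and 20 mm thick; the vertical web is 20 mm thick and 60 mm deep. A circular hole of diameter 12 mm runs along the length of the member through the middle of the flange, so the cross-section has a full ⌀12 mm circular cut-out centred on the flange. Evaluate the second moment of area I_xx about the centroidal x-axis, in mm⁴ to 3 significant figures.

Split into non-overlapping primitives; take the origin at the lower-left of the bounding box.
Flange: 120 × 20, A = 2 400 mm², y = 70 mm, Ī = 80 000 mm⁴.
Web: 20 × 60, A = 1 200 mm², y = 30 mm, Ī = 360 000 mm⁴.
Hole (subtracted): ⌀12, A = 113.1 mm², y = 70 mm, Ī = 1017.9 mm⁴.
Centroid: ȳ = ΣA·y / ΣA = 56.234 mm.
Transfer each piece to the centroidal x-axis using Ī + A·d² with d = y − 56.234:
  flange: d = 13.766 mm → contributes +534 793 mm⁴
  web: d = -26.234 mm → contributes +1 185 880 mm⁴
  hole: d = 13.766 mm → contributes −22 450 mm⁴
Total I = 1 698 224 mm⁴.

I_xx ≈ 1.70 × 10⁶ mm⁴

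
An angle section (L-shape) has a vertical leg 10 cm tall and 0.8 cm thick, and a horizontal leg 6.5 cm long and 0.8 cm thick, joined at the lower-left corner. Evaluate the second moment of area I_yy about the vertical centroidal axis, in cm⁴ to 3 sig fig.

Decompose the section into non-overlapping parts with the origin at the bottom-left of its bounding rectangle.
Vertical leg: 0.8 × 10, A = 8 cm², x = 0.4 cm, Ī = 0.42667 cm⁴.
Horizontal leg (remainder): 5.7 × 0.8, A = 4.56 cm², x = 3.65 cm, Ī = 12.346 cm⁴.
Centroid: x̄ = ΣA·x / ΣA = 1.5799 cm.
Transfer each piece to the vertical centroidal axis using Ī + A·d² with d = x − 1.5799:
  vertical leg: d = -1.1799 cm → contributes +11.565 cm⁴
  horizontal leg (remainder): d = 2.0701 cm → contributes +31.887 cm⁴
Total I = 43.451 cm⁴.

I_yy ≈ 43.5 cm⁴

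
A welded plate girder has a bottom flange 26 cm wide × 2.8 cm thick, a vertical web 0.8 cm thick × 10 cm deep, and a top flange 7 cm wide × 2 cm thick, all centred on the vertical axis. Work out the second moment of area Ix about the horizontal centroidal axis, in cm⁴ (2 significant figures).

Break the section into simple shapes (no overlaps), measuring from the bottom-left corner of the bounding box.
Bottom plate: 26 × 2.8, A = 72.8 cm², y = 1.4 cm, Ī = 47.56 cm⁴.
Web plate: 0.8 × 10, A = 8 cm², y = 7.8 cm, Ī = 66.67 cm⁴.
Top plate: 7 × 2, A = 14 cm², y = 13.8 cm, Ī = 4.667 cm⁴.
Centroid: ȳ = ΣA·y / ΣA = 3.771 cm.
Transfer each piece to the horizontal centroidal axis using Ī + A·d² with d = y − 3.771:
  bottom plate: d = -2.371 cm → contributes +456.9 cm⁴
  web plate: d = 4.029 cm → contributes +196.5 cm⁴
  top plate: d = 10.03 cm → contributes +1 413 cm⁴
Total I = 2 066 cm⁴.

Ix ≈ 2100 cm⁴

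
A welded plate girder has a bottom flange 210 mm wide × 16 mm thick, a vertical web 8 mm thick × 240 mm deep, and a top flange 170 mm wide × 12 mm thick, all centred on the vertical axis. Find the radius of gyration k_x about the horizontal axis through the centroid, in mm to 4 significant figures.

Split into non-overlapping primitives; take the origin at the lower-left of the bounding box.
Bottom plate: 210 × 16, A = 3 360 mm², y = 8 mm, Ī = 71 680 mm⁴.
Web plate: 8 × 240, A = 1 920 mm², y = 136 mm, Ī = 9 216 000 mm⁴.
Top plate: 170 × 12, A = 2 040 mm², y = 262 mm, Ī = 24 480 mm⁴.
Centroid: ȳ = ΣA·y / ΣA = 112.361 mm.
Transfer each piece to the horizontal axis through the centroid using Ī + A·d² with d = y − 112.361:
  bottom plate: d = -104.361 mm → contributes +36 665 932 mm⁴
  web plate: d = 23.6393 mm → contributes +10 288 932 mm⁴
  top plate: d = 149.639 mm → contributes +45 704 024 mm⁴
Total I = 92 658 888 mm⁴.
Radius of gyration: k = √(I/A) = √(92 658 888 / 7 320) = 112.509 mm.

k_x ≈ 112.5 mm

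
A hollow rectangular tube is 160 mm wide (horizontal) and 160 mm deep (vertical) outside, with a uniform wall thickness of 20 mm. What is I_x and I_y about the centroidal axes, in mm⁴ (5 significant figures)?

Treat the section as a set of non-overlapping primitives; coordinates are from the bounding-box lower-left.
Outer rectangle: 160 × 160, A = 25 600 mm², y = 80 mm, Ī = 54 613 333 mm⁴.
Inner void (subtracted): 120 × 120, A = 14 400 mm², y = 80 mm, Ī = 17 280 000 mm⁴.
By symmetry the centroid is at mid-height, ȳ = 80 mm.
All pieces are centred on the centroidal x-axis, so I = ΣĪ (holes subtracted) = 37 333 333 mm⁴.
Repeating about the centroidal y-axis gives I_y = 37 333 333 mm⁴.

I_x ≈ 3.7333 × 10⁷ mm⁴, I_y ≈ 3.7333 × 10⁷ mm⁴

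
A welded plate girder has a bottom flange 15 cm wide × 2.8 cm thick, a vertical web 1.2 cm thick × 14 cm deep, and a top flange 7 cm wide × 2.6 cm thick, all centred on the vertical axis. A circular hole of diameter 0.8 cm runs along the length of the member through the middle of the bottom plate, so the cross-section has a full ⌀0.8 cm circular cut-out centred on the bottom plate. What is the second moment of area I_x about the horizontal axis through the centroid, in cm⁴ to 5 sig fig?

Split into non-overlapping primitives; take the origin at the lower-left of the bounding box.
Bottom plate: 15 × 2.8, A = 42 cm², y = 1.4 cm, Ī = 27.44 cm⁴.
Web plate: 1.2 × 14, A = 16.8 cm², y = 9.8 cm, Ī = 274.4 cm⁴.
Top plate: 7 × 2.6, A = 18.2 cm², y = 18.1 cm, Ī = 10.25267 cm⁴.
Hole (subtracted): ⌀0.8, A = 0.5026548 cm², y = 1.4 cm, Ī = 0.02010619 cm⁴.
Centroid: ȳ = ΣA·y / ΣA = 7.21798 cm.
Transfer each piece to the horizontal axis through the centroid using Ī + A·d² with d = y − 7.21798:
  bottom plate: d = -5.81798 cm → contributes +1449.093 cm⁴
  web plate: d = 2.58202 cm → contributes +386.4027 cm⁴
  top plate: d = 10.88202 cm → contributes +2165.467 cm⁴
  hole: d = -5.81798 cm → contributes −17.03441 cm⁴
Total I = 3983.929 cm⁴.

I_x ≈ 3983.9 cm⁴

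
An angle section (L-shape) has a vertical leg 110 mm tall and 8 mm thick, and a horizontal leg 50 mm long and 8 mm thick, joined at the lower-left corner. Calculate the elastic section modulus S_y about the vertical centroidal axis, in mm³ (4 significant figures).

S_y ≈ 5271 mm³

Decompose the section into non-overlapping parts with the origin at the bottom-left of its bounding rectangle.
Vertical leg: 8 × 110, A = 880 mm², x = 4 mm, Ī = 4693.33 mm⁴.
Horizontal leg (remainder): 42 × 8, A = 336 mm², x = 29 mm, Ī = 49 392 mm⁴.
Centroid: x̄ = ΣA·x / ΣA = 10.9079 mm.
Transfer each piece to the vertical centroidal axis using Ī + A·d² with d = x − 10.9079:
  vertical leg: d = -6.90789 mm → contributes +46686.1 mm⁴
  horizontal leg (remainder): d = 18.0921 mm → contributes +159 373 mm⁴
Total I = 206 059 mm⁴.
Extreme fibre distance c = 39.0921 mm; S = I/c = 5271.12 mm³.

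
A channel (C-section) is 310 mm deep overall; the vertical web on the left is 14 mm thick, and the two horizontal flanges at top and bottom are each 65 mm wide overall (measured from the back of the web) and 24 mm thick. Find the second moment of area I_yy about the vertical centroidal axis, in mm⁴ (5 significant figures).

I_yy ≈ 2.2547 × 10⁶ mm⁴

Decompose the section into non-overlapping parts with the origin at the bottom-left of its bounding rectangle.
Web: 14 × 310, A = 4 340 mm², x = 7 mm, Ī = 70886.67 mm⁴.
Top flange (beyond web): 51 × 24, A = 1 224 mm², x = 39.5 mm, Ī = 265 302 mm⁴.
Bottom flange (beyond web): 51 × 24, A = 1 224 mm², x = 39.5 mm, Ī = 265 302 mm⁴.
Centroid: x̄ = ΣA·x / ΣA = 18.72068 mm.
Transfer each piece to the vertical centroidal axis using Ī + A·d² with d = x − 18.72068:
  web: d = -11.72068 mm → contributes +667091.7 mm⁴
  top flange (beyond web): d = 20.77932 mm → contributes +793800.7 mm⁴
  bottom flange (beyond web): d = 20.77932 mm → contributes +793800.7 mm⁴
Total I = 2 254 693 mm⁴.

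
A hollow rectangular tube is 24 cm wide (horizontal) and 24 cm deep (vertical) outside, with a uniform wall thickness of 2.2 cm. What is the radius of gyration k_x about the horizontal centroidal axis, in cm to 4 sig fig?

k_x ≈ 8.945 cm

Break the section into simple shapes (no overlaps), measuring from the bottom-left corner of the bounding box.
Outer rectangle: 24 × 24, A = 576 cm², y = 12 cm, Ī = 27 648 cm⁴.
Inner void (subtracted): 19.6 × 19.6, A = 384.16 cm², y = 12 cm, Ī = 12298.2 cm⁴.
By symmetry the centroid is at mid-height, ȳ = 12 cm.
All pieces are centred on the horizontal centroidal axis, so I = ΣĪ (holes subtracted) = 15349.8 cm⁴.
Radius of gyration: k = √(I/A) = √(15349.8 / 191.84) = 8.94502 cm.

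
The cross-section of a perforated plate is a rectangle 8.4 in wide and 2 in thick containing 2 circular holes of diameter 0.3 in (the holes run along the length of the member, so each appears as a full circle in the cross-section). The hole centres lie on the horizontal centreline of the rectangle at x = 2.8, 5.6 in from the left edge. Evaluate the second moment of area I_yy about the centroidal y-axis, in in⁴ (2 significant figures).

I_yy ≈ 99 in⁴

Split into non-overlapping primitives; take the origin at the lower-left of the bounding box.
Plate: 8.4 × 2, A = 16.8 in², x = 4.2 in, Ī = 98.78 in⁴.
Hole 1 (subtracted): ⌀0.3, A = 0.07069 in², x = 2.8 in, Ī = 0.0003976 in⁴.
Hole 2 (subtracted): ⌀0.3, A = 0.07069 in², x = 5.6 in, Ī = 0.0003976 in⁴.
By symmetry the centroid is at mid-width, x̄ = 4.2 in.
Transfer each piece to the centroidal y-axis using Ī + A·d² with d = x − 4.2:
  plate: d = 0 in → contributes +98.78 in⁴
  hole 1: d = -1.4 in → contributes −0.1389 in⁴
  hole 2: d = 1.4 in → contributes −0.1389 in⁴
Total I = 98.51 in⁴.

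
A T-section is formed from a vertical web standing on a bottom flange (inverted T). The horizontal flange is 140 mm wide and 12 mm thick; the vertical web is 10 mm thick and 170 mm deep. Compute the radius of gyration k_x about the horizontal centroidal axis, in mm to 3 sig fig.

k_x ≈ 57.3 mm

Decompose the section into non-overlapping parts with the origin at the bottom-left of its bounding rectangle.
Flange: 140 × 12, A = 1 680 mm², y = 6 mm, Ī = 20 160 mm⁴.
Web: 10 × 170, A = 1 700 mm², y = 97 mm, Ī = 4 094 167 mm⁴.
Centroid: ȳ = ΣA·y / ΣA = 51.769 mm.
Transfer each piece to the horizontal centroidal axis using Ī + A·d² with d = y − 51.769:
  flange: d = -45.769 mm → contributes +3 539 462 mm⁴
  web: d = 45.231 mm → contributes +7 572 065 mm⁴
Total I = 11 111 527 mm⁴.
Radius of gyration: k = √(I/A) = √(11 111 527 / 3 380) = 57.336 mm.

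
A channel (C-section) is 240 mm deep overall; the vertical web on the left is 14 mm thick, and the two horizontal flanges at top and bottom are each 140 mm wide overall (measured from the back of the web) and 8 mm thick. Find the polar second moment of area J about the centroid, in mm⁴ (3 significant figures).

Decompose the section into non-overlapping parts with the origin at the bottom-left of its bounding rectangle.
Web: 14 × 240, A = 3 360 mm², y = 120 mm, Ī = 16 128 000 mm⁴.
Top flange (beyond web): 126 × 8, A = 1 008 mm², y = 236 mm, Ī = 5 376 mm⁴.
Bottom flange (beyond web): 126 × 8, A = 1 008 mm², y = 4 mm, Ī = 5 376 mm⁴.
By symmetry the centroid is at mid-height, ȳ = 120 mm.
Transfer each piece to the centroidal x-axis using Ī + A·d² with d = y − 120:
  web: d = 0 mm → contributes +16 128 000 mm⁴
  top flange (beyond web): d = 116 mm → contributes +13 569 024 mm⁴
  bottom flange (beyond web): d = -116 mm → contributes +13 569 024 mm⁴
Total I = 43 266 048 mm⁴.
For the y-axis: x̄ = 33.25 mm.
Repeating about the centroidal y-axis gives I_y = 8 896 048 mm⁴.
Polar second moment: J = I_x + I_y = 52 162 096 mm⁴.

J ≈ 5.22 × 10⁷ mm⁴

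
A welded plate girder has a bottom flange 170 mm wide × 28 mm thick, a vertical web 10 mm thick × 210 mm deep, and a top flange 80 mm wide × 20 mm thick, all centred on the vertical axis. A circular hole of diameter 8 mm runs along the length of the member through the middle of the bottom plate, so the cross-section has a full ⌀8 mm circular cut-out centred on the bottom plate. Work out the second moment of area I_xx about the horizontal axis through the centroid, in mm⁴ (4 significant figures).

Split into non-overlapping primitives; take the origin at the lower-left of the bounding box.
Bottom plate: 170 × 28, A = 4 760 mm², y = 14 mm, Ī = 310 987 mm⁴.
Web plate: 10 × 210, A = 2 100 mm², y = 133 mm, Ī = 7 717 500 mm⁴.
Top plate: 80 × 20, A = 1 600 mm², y = 248 mm, Ī = 53333.3 mm⁴.
Hole (subtracted): ⌀8, A = 50.2655 mm², y = 14 mm, Ī = 201.062 mm⁴.
Centroid: ȳ = ΣA·y / ΣA = 88.2354 mm.
Transfer each piece to the horizontal axis through the centroid using Ī + A·d² with d = y − 88.2354:
  bottom plate: d = -74.2354 mm → contributes +26 542 845 mm⁴
  web plate: d = 44.7646 mm → contributes +11 925 626 mm⁴
  top plate: d = 159.765 mm → contributes +40 892 898 mm⁴
  hole: d = -74.2354 mm → contributes −277 209 mm⁴
Total I = 79 084 159 mm⁴.

I_xx ≈ 7.908 × 10⁷ mm⁴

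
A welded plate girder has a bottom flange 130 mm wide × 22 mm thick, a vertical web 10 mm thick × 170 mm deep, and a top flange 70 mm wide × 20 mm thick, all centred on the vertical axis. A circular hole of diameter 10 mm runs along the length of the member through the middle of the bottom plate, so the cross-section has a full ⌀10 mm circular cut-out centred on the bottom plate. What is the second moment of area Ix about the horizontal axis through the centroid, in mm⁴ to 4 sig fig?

Decompose the section into non-overlapping parts with the origin at the bottom-left of its bounding rectangle.
Bottom plate: 130 × 22, A = 2 860 mm², y = 11 mm, Ī = 115 353 mm⁴.
Web plate: 10 × 170, A = 1 700 mm², y = 107 mm, Ī = 4 094 167 mm⁴.
Top plate: 70 × 20, A = 1 400 mm², y = 202 mm, Ī = 46666.7 mm⁴.
Hole (subtracted): ⌀10, A = 78.5398 mm², y = 11 mm, Ī = 490.874 mm⁴.
Centroid: ȳ = ΣA·y / ΣA = 84.2131 mm.
Transfer each piece to the horizontal axis through the centroid using Ī + A·d² with d = y − 84.2131:
  bottom plate: d = -73.2131 mm → contributes +15 445 410 mm⁴
  web plate: d = 22.7869 mm → contributes +4 976 879 mm⁴
  top plate: d = 117.787 mm → contributes +19 469 918 mm⁴
  hole: d = -73.2131 mm → contributes −421 477 mm⁴
Total I = 39 470 730 mm⁴.

Ix ≈ 3.947 × 10⁷ mm⁴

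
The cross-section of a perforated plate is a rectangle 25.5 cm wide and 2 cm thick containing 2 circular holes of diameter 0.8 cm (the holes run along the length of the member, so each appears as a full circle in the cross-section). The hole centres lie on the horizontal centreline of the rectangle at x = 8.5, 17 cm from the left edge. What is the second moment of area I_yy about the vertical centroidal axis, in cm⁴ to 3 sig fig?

I_yy ≈ 2750 cm⁴

Split into non-overlapping primitives; take the origin at the lower-left of the bounding box.
Plate: 25.5 × 2, A = 51 cm², x = 12.75 cm, Ī = 2763.6 cm⁴.
Hole 1 (subtracted): ⌀0.8, A = 0.50265 cm², x = 8.5 cm, Ī = 0.020106 cm⁴.
Hole 2 (subtracted): ⌀0.8, A = 0.50265 cm², x = 17 cm, Ī = 0.020106 cm⁴.
By symmetry the centroid is at mid-width, x̄ = 12.75 cm.
Transfer each piece to the vertical centroidal axis using Ī + A·d² with d = x − 12.75:
  plate: d = 0 cm → contributes +2763.6 cm⁴
  hole 1: d = -4.25 cm → contributes −9.0993 cm⁴
  hole 2: d = 4.25 cm → contributes −9.0993 cm⁴
Total I = 2745.4 cm⁴.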